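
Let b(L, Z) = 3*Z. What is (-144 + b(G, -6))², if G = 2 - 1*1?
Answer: 26244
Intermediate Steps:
G = 1 (G = 2 - 1 = 1)
(-144 + b(G, -6))² = (-144 + 3*(-6))² = (-144 - 18)² = (-162)² = 26244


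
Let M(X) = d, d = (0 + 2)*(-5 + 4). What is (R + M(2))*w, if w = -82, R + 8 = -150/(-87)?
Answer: 19680/29 ≈ 678.62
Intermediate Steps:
d = -2 (d = 2*(-1) = -2)
M(X) = -2
R = -182/29 (R = -8 - 150/(-87) = -8 - 150*(-1/87) = -8 + 50/29 = -182/29 ≈ -6.2759)
(R + M(2))*w = (-182/29 - 2)*(-82) = -240/29*(-82) = 19680/29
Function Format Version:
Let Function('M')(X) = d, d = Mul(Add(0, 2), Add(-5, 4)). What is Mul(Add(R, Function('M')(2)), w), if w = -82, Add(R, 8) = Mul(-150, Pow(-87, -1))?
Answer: Rational(19680, 29) ≈ 678.62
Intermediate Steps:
d = -2 (d = Mul(2, -1) = -2)
Function('M')(X) = -2
R = Rational(-182, 29) (R = Add(-8, Mul(-150, Pow(-87, -1))) = Add(-8, Mul(-150, Rational(-1, 87))) = Add(-8, Rational(50, 29)) = Rational(-182, 29) ≈ -6.2759)
Mul(Add(R, Function('M')(2)), w) = Mul(Add(Rational(-182, 29), -2), -82) = Mul(Rational(-240, 29), -82) = Rational(19680, 29)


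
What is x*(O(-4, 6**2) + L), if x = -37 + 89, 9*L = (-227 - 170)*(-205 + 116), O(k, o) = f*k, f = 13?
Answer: 1812980/9 ≈ 2.0144e+5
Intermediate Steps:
O(k, o) = 13*k
L = 35333/9 (L = ((-227 - 170)*(-205 + 116))/9 = (-397*(-89))/9 = (1/9)*35333 = 35333/9 ≈ 3925.9)
x = 52
x*(O(-4, 6**2) + L) = 52*(13*(-4) + 35333/9) = 52*(-52 + 35333/9) = 52*(34865/9) = 1812980/9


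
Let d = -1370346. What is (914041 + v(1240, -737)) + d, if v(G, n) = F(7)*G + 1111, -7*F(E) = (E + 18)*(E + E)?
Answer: -517194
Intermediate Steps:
F(E) = -2*E*(18 + E)/7 (F(E) = -(E + 18)*(E + E)/7 = -(18 + E)*2*E/7 = -2*E*(18 + E)/7)
v(G, n) = 1111 - 50*G (v(G, n) = (-2/7*7*(18 + 7))*G + 1111 = (-2/7*7*25)*G + 1111 = -50*G + 1111 = 1111 - 50*G)
(914041 + v(1240, -737)) + d = (914041 + (1111 - 50*1240)) - 1370346 = (914041 + (1111 - 62000)) - 1370346 = (914041 - 60889) - 1370346 = 853152 - 1370346 = -517194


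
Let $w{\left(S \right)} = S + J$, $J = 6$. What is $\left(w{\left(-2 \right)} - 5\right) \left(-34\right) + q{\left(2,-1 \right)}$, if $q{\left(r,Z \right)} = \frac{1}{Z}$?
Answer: $33$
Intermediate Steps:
$w{\left(S \right)} = 6 + S$ ($w{\left(S \right)} = S + 6 = 6 + S$)
$\left(w{\left(-2 \right)} - 5\right) \left(-34\right) + q{\left(2,-1 \right)} = \left(\left(6 - 2\right) - 5\right) \left(-34\right) + \frac{1}{-1} = \left(4 - 5\right) \left(-34\right) - 1 = \left(-1\right) \left(-34\right) - 1 = 34 - 1 = 33$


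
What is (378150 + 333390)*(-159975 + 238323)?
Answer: 55747735920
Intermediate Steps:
(378150 + 333390)*(-159975 + 238323) = 711540*78348 = 55747735920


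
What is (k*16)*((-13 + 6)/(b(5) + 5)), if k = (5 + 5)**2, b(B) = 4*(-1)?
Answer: -11200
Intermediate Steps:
b(B) = -4
k = 100 (k = 10**2 = 100)
(k*16)*((-13 + 6)/(b(5) + 5)) = (100*16)*((-13 + 6)/(-4 + 5)) = 1600*(-7/1) = 1600*(-7*1) = 1600*(-7) = -11200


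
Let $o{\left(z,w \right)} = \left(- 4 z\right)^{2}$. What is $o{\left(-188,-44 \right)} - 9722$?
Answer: $555782$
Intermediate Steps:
$o{\left(z,w \right)} = 16 z^{2}$
$o{\left(-188,-44 \right)} - 9722 = 16 \left(-188\right)^{2} - 9722 = 16 \cdot 35344 - 9722 = 565504 - 9722 = 555782$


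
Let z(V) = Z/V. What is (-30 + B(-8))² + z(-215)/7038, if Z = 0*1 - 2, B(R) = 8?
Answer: 366187141/756585 ≈ 484.00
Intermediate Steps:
Z = -2 (Z = 0 - 2 = -2)
z(V) = -2/V
(-30 + B(-8))² + z(-215)/7038 = (-30 + 8)² - 2/(-215)/7038 = (-22)² - 2*(-1/215)*(1/7038) = 484 + (2/215)*(1/7038) = 484 + 1/756585 = 366187141/756585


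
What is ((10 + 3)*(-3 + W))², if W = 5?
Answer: 676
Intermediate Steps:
((10 + 3)*(-3 + W))² = ((10 + 3)*(-3 + 5))² = (13*2)² = 26² = 676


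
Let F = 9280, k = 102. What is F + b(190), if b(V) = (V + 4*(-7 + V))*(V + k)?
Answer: 278504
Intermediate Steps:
b(V) = (-28 + 5*V)*(102 + V) (b(V) = (V + 4*(-7 + V))*(V + 102) = (V + (-28 + 4*V))*(102 + V) = (-28 + 5*V)*(102 + V))
F + b(190) = 9280 + (-2856 + 5*190² + 482*190) = 9280 + (-2856 + 5*36100 + 91580) = 9280 + (-2856 + 180500 + 91580) = 9280 + 269224 = 278504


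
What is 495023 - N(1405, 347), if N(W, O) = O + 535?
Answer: 494141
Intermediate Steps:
N(W, O) = 535 + O
495023 - N(1405, 347) = 495023 - (535 + 347) = 495023 - 1*882 = 495023 - 882 = 494141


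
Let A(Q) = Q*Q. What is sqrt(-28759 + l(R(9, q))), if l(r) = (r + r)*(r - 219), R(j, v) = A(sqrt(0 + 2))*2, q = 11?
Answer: I*sqrt(30479) ≈ 174.58*I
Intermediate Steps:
A(Q) = Q**2
R(j, v) = 4 (R(j, v) = (sqrt(0 + 2))**2*2 = (sqrt(2))**2*2 = 2*2 = 4)
l(r) = 2*r*(-219 + r) (l(r) = (2*r)*(-219 + r) = 2*r*(-219 + r))
sqrt(-28759 + l(R(9, q))) = sqrt(-28759 + 2*4*(-219 + 4)) = sqrt(-28759 + 2*4*(-215)) = sqrt(-28759 - 1720) = sqrt(-30479) = I*sqrt(30479)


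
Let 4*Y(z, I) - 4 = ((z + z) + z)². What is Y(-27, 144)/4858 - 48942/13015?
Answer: -865597469/252907480 ≈ -3.4226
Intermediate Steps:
Y(z, I) = 1 + 9*z²/4 (Y(z, I) = 1 + ((z + z) + z)²/4 = 1 + (2*z + z)²/4 = 1 + (3*z)²/4 = 1 + (9*z²)/4 = 1 + 9*z²/4)
Y(-27, 144)/4858 - 48942/13015 = (1 + (9/4)*(-27)²)/4858 - 48942/13015 = (1 + (9/4)*729)*(1/4858) - 48942*1/13015 = (1 + 6561/4)*(1/4858) - 48942/13015 = (6565/4)*(1/4858) - 48942/13015 = 6565/19432 - 48942/13015 = -865597469/252907480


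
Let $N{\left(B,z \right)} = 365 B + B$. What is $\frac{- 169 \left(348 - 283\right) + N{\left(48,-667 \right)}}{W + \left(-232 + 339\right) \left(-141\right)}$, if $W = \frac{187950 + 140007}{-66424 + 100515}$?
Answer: $- \frac{7738657}{17724240} \approx -0.43661$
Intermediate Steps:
$N{\left(B,z \right)} = 366 B$
$W = \frac{327957}{34091} \approx 9.62$
$\frac{- 169 \left(348 - 283\right) + N{\left(48,-667 \right)}}{W + \left(-232 + 339\right) \left(-141\right)} = \frac{- 169 \left(348 - 283\right) + 366 \cdot 48}{\frac{327957}{34091} + \left(-232 + 339\right) \left(-141\right)} = \frac{\left(-169\right) 65 + 17568}{\frac{327957}{34091} + 107 \left(-141\right)} = \frac{-10985 + 17568}{\frac{327957}{34091} - 15087} = \frac{6583}{- \frac{514002960}{34091}} = 6583 \left(- \frac{34091}{514002960}\right) = - \frac{7738657}{17724240}$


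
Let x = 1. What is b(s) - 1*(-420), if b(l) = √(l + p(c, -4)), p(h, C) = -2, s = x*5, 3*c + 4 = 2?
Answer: 420 + √3 ≈ 421.73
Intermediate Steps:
c = -⅔ (c = -4/3 + (⅓)*2 = -4/3 + ⅔ = -⅔ ≈ -0.66667)
s = 5 (s = 1*5 = 5)
b(l) = √(-2 + l) (b(l) = √(l - 2) = √(-2 + l))
b(s) - 1*(-420) = √(-2 + 5) - 1*(-420) = √3 + 420 = 420 + √3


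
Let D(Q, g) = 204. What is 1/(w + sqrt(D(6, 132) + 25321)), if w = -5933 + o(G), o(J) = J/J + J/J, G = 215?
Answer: -5931/35151236 - 5*sqrt(1021)/35151236 ≈ -0.00017327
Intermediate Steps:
o(J) = 2 (o(J) = 1 + 1 = 2)
w = -5931 (w = -5933 + 2 = -5931)
1/(w + sqrt(D(6, 132) + 25321)) = 1/(-5931 + sqrt(204 + 25321)) = 1/(-5931 + sqrt(25525)) = 1/(-5931 + 5*sqrt(1021))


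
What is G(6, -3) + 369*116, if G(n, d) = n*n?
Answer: 42840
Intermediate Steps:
G(n, d) = n²
G(6, -3) + 369*116 = 6² + 369*116 = 36 + 42804 = 42840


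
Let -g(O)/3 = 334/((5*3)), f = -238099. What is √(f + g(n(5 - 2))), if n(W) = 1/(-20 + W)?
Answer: I*√5954145/5 ≈ 488.02*I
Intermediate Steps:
g(O) = -334/5 (g(O) = -1002/(5*3) = -1002/15 = -3*334/15 = -334/5)
√(f + g(n(5 - 2))) = √(-238099 - 334/5) = √(-1190829/5) = I*√5954145/5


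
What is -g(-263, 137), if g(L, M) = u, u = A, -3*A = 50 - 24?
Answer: 26/3 ≈ 8.6667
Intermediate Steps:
A = -26/3 (A = -(50 - 24)/3 = -⅓*26 = -26/3 ≈ -8.6667)
u = -26/3 ≈ -8.6667
g(L, M) = -26/3
-g(-263, 137) = -1*(-26/3) = 26/3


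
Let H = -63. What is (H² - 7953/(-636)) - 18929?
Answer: -3168869/212 ≈ -14948.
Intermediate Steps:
(H² - 7953/(-636)) - 18929 = ((-63)² - 7953/(-636)) - 18929 = (3969 - 7953*(-1/636)) - 18929 = (3969 + 2651/212) - 18929 = 844079/212 - 18929 = -3168869/212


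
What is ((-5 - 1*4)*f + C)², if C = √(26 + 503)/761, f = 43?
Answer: 86720826256/579121 ≈ 1.4975e+5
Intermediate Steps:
C = 23/761 (C = √529*(1/761) = 23*(1/761) = 23/761 ≈ 0.030223)
((-5 - 1*4)*f + C)² = ((-5 - 1*4)*43 + 23/761)² = ((-5 - 4)*43 + 23/761)² = (-9*43 + 23/761)² = (-387 + 23/761)² = (-294484/761)² = 86720826256/579121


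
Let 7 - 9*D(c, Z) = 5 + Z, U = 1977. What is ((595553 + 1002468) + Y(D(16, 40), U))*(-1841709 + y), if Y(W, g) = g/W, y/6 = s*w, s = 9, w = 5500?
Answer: -93774656986545/38 ≈ -2.4678e+12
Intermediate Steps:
D(c, Z) = 2/9 - Z/9 (D(c, Z) = 7/9 - (5 + Z)/9 = 7/9 + (-5/9 - Z/9) = 2/9 - Z/9)
y = 297000 (y = 6*(9*5500) = 6*49500 = 297000)
((595553 + 1002468) + Y(D(16, 40), U))*(-1841709 + y) = ((595553 + 1002468) + 1977/(2/9 - 1/9*40))*(-1841709 + 297000) = (1598021 + 1977/(2/9 - 40/9))*(-1544709) = (1598021 + 1977/(-38/9))*(-1544709) = (1598021 + 1977*(-9/38))*(-1544709) = (1598021 - 17793/38)*(-1544709) = (60707005/38)*(-1544709) = -93774656986545/38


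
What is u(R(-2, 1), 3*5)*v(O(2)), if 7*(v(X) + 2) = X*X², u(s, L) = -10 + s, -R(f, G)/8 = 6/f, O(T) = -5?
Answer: -278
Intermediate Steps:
R(f, G) = -48/f
v(X) = -2 + X³/7 (v(X) = -2 + (X*X²)/7 = -2 + X³/7)
u(R(-2, 1), 3*5)*v(O(2)) = (-10 - 48/(-2))*(-2 + (⅐)*(-5)³) = (-10 - 48*(-½))*(-2 + (⅐)*(-125)) = (-10 + 24)*(-2 - 125/7) = 14*(-139/7) = -278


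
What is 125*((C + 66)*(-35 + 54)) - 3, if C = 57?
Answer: 292122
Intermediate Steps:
125*((C + 66)*(-35 + 54)) - 3 = 125*((57 + 66)*(-35 + 54)) - 3 = 125*(123*19) - 3 = 125*2337 - 3 = 292125 - 3 = 292122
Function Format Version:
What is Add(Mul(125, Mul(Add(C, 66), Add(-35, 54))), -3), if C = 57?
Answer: 292122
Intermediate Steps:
Add(Mul(125, Mul(Add(C, 66), Add(-35, 54))), -3) = Add(Mul(125, Mul(Add(57, 66), Add(-35, 54))), -3) = Add(Mul(125, Mul(123, 19)), -3) = Add(Mul(125, 2337), -3) = Add(292125, -3) = 292122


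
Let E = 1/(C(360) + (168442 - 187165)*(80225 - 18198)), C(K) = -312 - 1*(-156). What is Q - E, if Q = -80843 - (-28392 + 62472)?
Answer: -133463720315870/1161331677 ≈ -1.1492e+5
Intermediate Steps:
Q = -114923 (Q = -80843 - 1*34080 = -80843 - 34080 = -114923)
C(K) = -156 (C(K) = -312 + 156 = -156)
E = -1/1161331677 (E = 1/(-156 + (168442 - 187165)*(80225 - 18198)) = 1/(-156 - 18723*62027) = 1/(-156 - 1161331521) = 1/(-1161331677) = -1/1161331677 ≈ -8.6108e-10)
Q - E = -114923 - 1*(-1/1161331677) = -114923 + 1/1161331677 = -133463720315870/1161331677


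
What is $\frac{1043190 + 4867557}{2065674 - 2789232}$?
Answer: $- \frac{1970249}{241186} \approx -8.169$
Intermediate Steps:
$\frac{1043190 + 4867557}{2065674 - 2789232} = \frac{5910747}{-723558} = 5910747 \left(- \frac{1}{723558}\right) = - \frac{1970249}{241186}$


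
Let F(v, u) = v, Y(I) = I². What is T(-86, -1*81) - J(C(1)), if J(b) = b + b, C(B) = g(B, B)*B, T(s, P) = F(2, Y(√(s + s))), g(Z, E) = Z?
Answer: 0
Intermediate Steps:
T(s, P) = 2
C(B) = B² (C(B) = B*B = B²)
J(b) = 2*b
T(-86, -1*81) - J(C(1)) = 2 - 2*1² = 2 - 2 = 0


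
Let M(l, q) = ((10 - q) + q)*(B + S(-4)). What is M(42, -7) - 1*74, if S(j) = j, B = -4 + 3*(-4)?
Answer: -274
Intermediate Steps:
B = -16 (B = -4 - 12 = -16)
M(l, q) = -200 (M(l, q) = ((10 - q) + q)*(-16 - 4) = 10*(-20) = -200)
M(42, -7) - 1*74 = -200 - 1*74 = -200 - 74 = -274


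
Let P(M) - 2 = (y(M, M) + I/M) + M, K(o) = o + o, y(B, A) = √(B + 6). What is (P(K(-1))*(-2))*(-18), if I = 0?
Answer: 72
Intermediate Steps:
y(B, A) = √(6 + B)
K(o) = 2*o
P(M) = 2 + M + √(6 + M) (P(M) = 2 + ((√(6 + M) + 0/M) + M) = 2 + ((√(6 + M) + 0) + M) = 2 + (√(6 + M) + M) = 2 + (M + √(6 + M)) = 2 + M + √(6 + M))
(P(K(-1))*(-2))*(-18) = ((2 + 2*(-1) + √(6 + 2*(-1)))*(-2))*(-18) = ((2 - 2 + √(6 - 2))*(-2))*(-18) = ((2 - 2 + √4)*(-2))*(-18) = ((2 - 2 + 2)*(-2))*(-18) = (2*(-2))*(-18) = -4*(-18) = 72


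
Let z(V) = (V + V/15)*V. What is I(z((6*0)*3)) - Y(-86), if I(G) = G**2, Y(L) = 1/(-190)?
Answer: 1/190 ≈ 0.0052632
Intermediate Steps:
z(V) = 16*V**2/15 (z(V) = (V + V*(1/15))*V = (V + V/15)*V = (16*V/15)*V = 16*V**2/15)
Y(L) = -1/190
I(z((6*0)*3)) - Y(-86) = (16*((6*0)*3)**2/15)**2 - 1*(-1/190) = (16*(0*3)**2/15)**2 + 1/190 = ((16/15)*0**2)**2 + 1/190 = ((16/15)*0)**2 + 1/190 = 0**2 + 1/190 = 0 + 1/190 = 1/190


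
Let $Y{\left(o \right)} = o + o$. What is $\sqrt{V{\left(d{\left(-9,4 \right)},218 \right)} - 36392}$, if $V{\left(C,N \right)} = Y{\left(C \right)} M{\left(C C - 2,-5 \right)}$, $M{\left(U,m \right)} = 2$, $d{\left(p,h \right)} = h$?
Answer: $2 i \sqrt{9094} \approx 190.72 i$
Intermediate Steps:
$Y{\left(o \right)} = 2 o$
$V{\left(C,N \right)} = 4 C$ ($V{\left(C,N \right)} = 2 C 2 = 4 C$)
$\sqrt{V{\left(d{\left(-9,4 \right)},218 \right)} - 36392} = \sqrt{4 \cdot 4 - 36392} = \sqrt{16 - 36392} = \sqrt{-36376} = 2 i \sqrt{9094}$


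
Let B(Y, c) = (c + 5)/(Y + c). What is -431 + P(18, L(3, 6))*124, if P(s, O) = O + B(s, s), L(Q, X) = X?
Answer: 3530/9 ≈ 392.22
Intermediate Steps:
B(Y, c) = (5 + c)/(Y + c)
P(s, O) = O + (5 + s)/(2*s) (P(s, O) = O + (5 + s)/(s + s) = O + (5 + s)/((2*s)) = O + (1/(2*s))*(5 + s) = O + (5 + s)/(2*s))
-431 + P(18, L(3, 6))*124 = -431 + (1/2 + 6 + (5/2)/18)*124 = -431 + (1/2 + 6 + (5/2)*(1/18))*124 = -431 + (1/2 + 6 + 5/36)*124 = -431 + (239/36)*124 = -431 + 7409/9 = 3530/9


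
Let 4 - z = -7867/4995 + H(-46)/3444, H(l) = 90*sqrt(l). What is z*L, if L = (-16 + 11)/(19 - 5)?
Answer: -27847/13986 + 75*I*sqrt(46)/8036 ≈ -1.9911 + 0.0633*I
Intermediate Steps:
z = 27847/4995 - 15*I*sqrt(46)/574 (z = 4 - (-7867/4995 + (90*sqrt(-46))/3444) = 4 - (-7867*1/4995 + (90*(I*sqrt(46)))*(1/3444)) = 4 - (-7867/4995 + (90*I*sqrt(46))*(1/3444)) = 4 - (-7867/4995 + 15*I*sqrt(46)/574) = 4 + (7867/4995 - 15*I*sqrt(46)/574) = 27847/4995 - 15*I*sqrt(46)/574 ≈ 5.575 - 0.17724*I)
L = -5/14 ≈ -0.35714
z*L = (27847/4995 - 15*I*sqrt(46)/574)*(-5/14) = -27847/13986 + 75*I*sqrt(46)/8036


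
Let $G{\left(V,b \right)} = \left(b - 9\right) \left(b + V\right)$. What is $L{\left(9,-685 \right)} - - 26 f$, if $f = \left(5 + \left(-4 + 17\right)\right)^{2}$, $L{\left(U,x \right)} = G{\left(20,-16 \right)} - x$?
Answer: $9009$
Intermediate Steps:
$G{\left(V,b \right)} = \left(-9 + b\right) \left(V + b\right)$
$L{\left(U,x \right)} = -100 - x$ ($L{\left(U,x \right)} = \left(\left(-16\right)^{2} - 180 - -144 + 20 \left(-16\right)\right) - x = \left(256 - 180 + 144 - 320\right) - x = -100 - x$)
$f = 324$ ($f = \left(5 + 13\right)^{2} = 18^{2} = 324$)
$L{\left(9,-685 \right)} - - 26 f = \left(-100 - -685\right) - \left(-26\right) 324 = \left(-100 + 685\right) - -8424 = 585 + 8424 = 9009$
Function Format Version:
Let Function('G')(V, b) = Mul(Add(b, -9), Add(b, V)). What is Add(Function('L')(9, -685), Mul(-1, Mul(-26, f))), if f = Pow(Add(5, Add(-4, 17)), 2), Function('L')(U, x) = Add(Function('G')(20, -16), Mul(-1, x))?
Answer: 9009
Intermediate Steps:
Function('G')(V, b) = Mul(Add(-9, b), Add(V, b))
Function('L')(U, x) = Add(-100, Mul(-1, x)) (Function('L')(U, x) = Add(Add(Pow(-16, 2), Mul(-9, 20), Mul(-9, -16), Mul(20, -16)), Mul(-1, x)) = Add(Add(256, -180, 144, -320), Mul(-1, x)) = Add(-100, Mul(-1, x)))
f = 324 (f = Pow(Add(5, 13), 2) = Pow(18, 2) = 324)
Add(Function('L')(9, -685), Mul(-1, Mul(-26, f))) = Add(Add(-100, Mul(-1, -685)), Mul(-1, Mul(-26, 324))) = Add(Add(-100, 685), Mul(-1, -8424)) = Add(585, 8424) = 9009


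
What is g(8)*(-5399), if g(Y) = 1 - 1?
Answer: 0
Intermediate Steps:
g(Y) = 0
g(8)*(-5399) = 0*(-5399) = 0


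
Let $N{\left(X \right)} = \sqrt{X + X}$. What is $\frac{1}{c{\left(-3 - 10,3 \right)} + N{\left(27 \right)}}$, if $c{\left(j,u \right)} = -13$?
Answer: $- \frac{13}{115} - \frac{3 \sqrt{6}}{115} \approx -0.17694$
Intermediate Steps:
$N{\left(X \right)} = \sqrt{2} \sqrt{X}$ ($N{\left(X \right)} = \sqrt{2 X} = \sqrt{2} \sqrt{X}$)
$\frac{1}{c{\left(-3 - 10,3 \right)} + N{\left(27 \right)}} = \frac{1}{-13 + \sqrt{2} \sqrt{27}} = \frac{1}{-13 + \sqrt{2} \cdot 3 \sqrt{3}} = \frac{1}{-13 + 3 \sqrt{6}}$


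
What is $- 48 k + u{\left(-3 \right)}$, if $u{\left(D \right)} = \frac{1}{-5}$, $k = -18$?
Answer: $\frac{4319}{5} \approx 863.8$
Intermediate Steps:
$u{\left(D \right)} = - \frac{1}{5}$
$- 48 k + u{\left(-3 \right)} = \left(-48\right) \left(-18\right) - \frac{1}{5} = 864 - \frac{1}{5} = \frac{4319}{5}$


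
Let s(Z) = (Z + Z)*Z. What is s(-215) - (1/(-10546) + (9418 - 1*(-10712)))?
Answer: 762686721/10546 ≈ 72320.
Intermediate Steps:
s(Z) = 2*Z² (s(Z) = (2*Z)*Z = 2*Z²)
s(-215) - (1/(-10546) + (9418 - 1*(-10712))) = 2*(-215)² - (1/(-10546) + (9418 - 1*(-10712))) = 2*46225 - (-1/10546 + (9418 + 10712)) = 92450 - (-1/10546 + 20130) = 92450 - 1*212290979/10546 = 92450 - 212290979/10546 = 762686721/10546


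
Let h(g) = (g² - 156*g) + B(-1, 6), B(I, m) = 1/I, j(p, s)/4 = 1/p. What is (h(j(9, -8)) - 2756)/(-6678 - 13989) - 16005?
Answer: -26792573218/1674027 ≈ -16005.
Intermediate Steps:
j(p, s) = 4/p
h(g) = -1 + g² - 156*g (h(g) = (g² - 156*g) + 1/(-1) = (g² - 156*g) - 1 = -1 + g² - 156*g)
(h(j(9, -8)) - 2756)/(-6678 - 13989) - 16005 = ((-1 + (4/9)² - 624/9) - 2756)/(-6678 - 13989) - 16005 = ((-1 + (4*(⅑))² - 624/9) - 2756)/(-20667) - 16005 = ((-1 + (4/9)² - 156*4/9) - 2756)*(-1/20667) - 16005 = ((-1 + 16/81 - 208/3) - 2756)*(-1/20667) - 16005 = (-5681/81 - 2756)*(-1/20667) - 16005 = -228917/81*(-1/20667) - 16005 = 228917/1674027 - 16005 = -26792573218/1674027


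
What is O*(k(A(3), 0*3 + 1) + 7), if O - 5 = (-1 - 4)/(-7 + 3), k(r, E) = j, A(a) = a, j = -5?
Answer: 25/2 ≈ 12.500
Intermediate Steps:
k(r, E) = -5
O = 25/4 (O = 5 + (-1 - 4)/(-7 + 3) = 5 - 5/(-4) = 5 - 5*(-¼) = 5 + 5/4 = 25/4 ≈ 6.2500)
O*(k(A(3), 0*3 + 1) + 7) = 25*(-5 + 7)/4 = (25/4)*2 = 25/2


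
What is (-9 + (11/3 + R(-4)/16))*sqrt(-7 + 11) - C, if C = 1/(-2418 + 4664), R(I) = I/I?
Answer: -284131/26952 ≈ -10.542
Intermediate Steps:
R(I) = 1
C = 1/2246 ≈ 0.00044524
(-9 + (11/3 + R(-4)/16))*sqrt(-7 + 11) - C = (-9 + (11/3 + 1/16))*sqrt(-7 + 11) - 1*1/2246 = (-9 + (11*(1/3) + 1*(1/16)))*sqrt(4) - 1/2246 = (-9 + (11/3 + 1/16))*2 - 1/2246 = (-9 + 179/48)*2 - 1/2246 = -253/48*2 - 1/2246 = -253/24 - 1/2246 = -284131/26952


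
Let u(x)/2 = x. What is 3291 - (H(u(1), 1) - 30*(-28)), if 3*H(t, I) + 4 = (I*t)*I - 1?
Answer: 2452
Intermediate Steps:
u(x) = 2*x
H(t, I) = -5/3 + t*I²/3 (H(t, I) = -4/3 + ((I*t)*I - 1)/3 = -4/3 + (t*I² - 1)/3 = -4/3 + (-1 + t*I²)/3 = -4/3 + (-⅓ + t*I²/3) = -5/3 + t*I²/3)
3291 - (H(u(1), 1) - 30*(-28)) = 3291 - ((-5/3 + (⅓)*(2*1)*1²) - 30*(-28)) = 3291 - ((-5/3 + (⅓)*2*1) + 840) = 3291 - ((-5/3 + ⅔) + 840) = 3291 - (-1 + 840) = 3291 - 1*839 = 3291 - 839 = 2452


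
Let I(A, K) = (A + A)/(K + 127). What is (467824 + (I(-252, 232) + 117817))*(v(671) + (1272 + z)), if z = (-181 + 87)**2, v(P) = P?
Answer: 2266226705085/359 ≈ 6.3126e+9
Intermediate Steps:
z = 8836 (z = (-94)**2 = 8836)
I(A, K) = 2*A/(127 + K) (I(A, K) = (2*A)/(127 + K) = 2*A/(127 + K))
(467824 + (I(-252, 232) + 117817))*(v(671) + (1272 + z)) = (467824 + (2*(-252)/(127 + 232) + 117817))*(671 + (1272 + 8836)) = (467824 + (2*(-252)/359 + 117817))*(671 + 10108) = (467824 + (2*(-252)*(1/359) + 117817))*10779 = (467824 + (-504/359 + 117817))*10779 = (467824 + 42295799/359)*10779 = (210244615/359)*10779 = 2266226705085/359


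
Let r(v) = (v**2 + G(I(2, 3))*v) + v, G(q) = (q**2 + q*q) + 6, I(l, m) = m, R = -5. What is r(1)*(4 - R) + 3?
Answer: 237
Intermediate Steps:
G(q) = 6 + 2*q**2 (G(q) = (q**2 + q**2) + 6 = 2*q**2 + 6 = 6 + 2*q**2)
r(v) = v**2 + 25*v (r(v) = (v**2 + (6 + 2*3**2)*v) + v = (v**2 + (6 + 2*9)*v) + v = (v**2 + (6 + 18)*v) + v = (v**2 + 24*v) + v = v**2 + 25*v)
r(1)*(4 - R) + 3 = (1*(25 + 1))*(4 - 1*(-5)) + 3 = (1*26)*(4 + 5) + 3 = 26*9 + 3 = 234 + 3 = 237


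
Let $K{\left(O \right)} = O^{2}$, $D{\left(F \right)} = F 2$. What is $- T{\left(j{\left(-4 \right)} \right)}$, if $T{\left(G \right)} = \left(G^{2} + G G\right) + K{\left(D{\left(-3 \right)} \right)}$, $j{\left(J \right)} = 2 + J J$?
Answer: $-684$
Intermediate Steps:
$D{\left(F \right)} = 2 F$
$j{\left(J \right)} = 2 + J^{2}$
$T{\left(G \right)} = 36 + 2 G^{2}$ ($T{\left(G \right)} = \left(G^{2} + G G\right) + \left(2 \left(-3\right)\right)^{2} = \left(G^{2} + G^{2}\right) + \left(-6\right)^{2} = 2 G^{2} + 36 = 36 + 2 G^{2}$)
$- T{\left(j{\left(-4 \right)} \right)} = - (36 + 2 \left(2 + \left(-4\right)^{2}\right)^{2}) = - (36 + 2 \left(2 + 16\right)^{2}) = - (36 + 2 \cdot 18^{2}) = - (36 + 2 \cdot 324) = - (36 + 648) = \left(-1\right) 684 = -684$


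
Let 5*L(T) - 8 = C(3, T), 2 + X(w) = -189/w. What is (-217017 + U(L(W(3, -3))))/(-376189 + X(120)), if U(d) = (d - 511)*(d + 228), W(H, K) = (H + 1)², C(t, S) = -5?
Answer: 7415432/8359835 ≈ 0.88703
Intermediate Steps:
X(w) = -2 - 189/w
W(H, K) = (1 + H)²
L(T) = ⅗ (L(T) = 8/5 + (⅕)*(-5) = 8/5 - 1 = ⅗)
U(d) = (-511 + d)*(228 + d)
(-217017 + U(L(W(3, -3))))/(-376189 + X(120)) = (-217017 + (-116508 + (⅗)² - 283*⅗))/(-376189 + (-2 - 189/120)) = (-217017 + (-116508 + 9/25 - 849/5))/(-376189 + (-2 - 189*1/120)) = (-217017 - 2916936/25)/(-376189 + (-2 - 63/40)) = -8342361/(25*(-376189 - 143/40)) = -8342361/(25*(-15047703/40)) = -8342361/25*(-40/15047703) = 7415432/8359835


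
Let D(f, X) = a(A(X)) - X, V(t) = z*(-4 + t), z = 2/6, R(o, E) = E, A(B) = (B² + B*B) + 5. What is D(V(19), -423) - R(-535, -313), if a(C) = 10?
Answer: 746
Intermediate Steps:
A(B) = 5 + 2*B² (A(B) = (B² + B²) + 5 = 2*B² + 5 = 5 + 2*B²)
z = ⅓ (z = 2*(⅙) = ⅓ ≈ 0.33333)
V(t) = -4/3 + t/3 (V(t) = (-4 + t)/3 = -4/3 + t/3)
D(f, X) = 10 - X
D(V(19), -423) - R(-535, -313) = (10 - 1*(-423)) - 1*(-313) = (10 + 423) + 313 = 433 + 313 = 746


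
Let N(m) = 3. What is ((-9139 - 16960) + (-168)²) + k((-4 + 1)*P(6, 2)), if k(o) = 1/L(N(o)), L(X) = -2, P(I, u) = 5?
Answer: 4249/2 ≈ 2124.5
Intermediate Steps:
k(o) = -½ (k(o) = 1/(-2) = -½)
((-9139 - 16960) + (-168)²) + k((-4 + 1)*P(6, 2)) = ((-9139 - 16960) + (-168)²) - ½ = (-26099 + 28224) - ½ = 2125 - ½ = 4249/2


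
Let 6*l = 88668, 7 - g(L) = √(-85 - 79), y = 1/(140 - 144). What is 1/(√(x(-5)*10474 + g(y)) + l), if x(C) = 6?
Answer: 1/(14778 + √(62851 - 2*I*√41)) ≈ 6.6539e-5 + 0.e-10*I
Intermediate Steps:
y = -¼ (y = 1/(-4) = -¼ ≈ -0.25000)
g(L) = 7 - 2*I*√41 (g(L) = 7 - √(-85 - 79) = 7 - √(-164) = 7 - 2*I*√41)
l = 14778 (l = (⅙)*88668 = 14778)
1/(√(x(-5)*10474 + g(y)) + l) = 1/(√(6*10474 + (7 - 2*I*√41)) + 14778) = 1/(√(62844 + (7 - 2*I*√41)) + 14778) = 1/(√(62851 - 2*I*√41) + 14778) = 1/(14778 + √(62851 - 2*I*√41))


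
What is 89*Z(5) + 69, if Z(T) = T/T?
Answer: 158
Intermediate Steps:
Z(T) = 1
89*Z(5) + 69 = 89*1 + 69 = 89 + 69 = 158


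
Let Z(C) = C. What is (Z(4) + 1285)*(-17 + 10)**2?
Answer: 63161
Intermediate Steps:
(Z(4) + 1285)*(-17 + 10)**2 = (4 + 1285)*(-17 + 10)**2 = 1289*(-7)**2 = 1289*49 = 63161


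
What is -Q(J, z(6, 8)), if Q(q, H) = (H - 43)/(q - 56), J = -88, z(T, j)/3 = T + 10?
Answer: 5/144 ≈ 0.034722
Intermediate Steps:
z(T, j) = 30 + 3*T (z(T, j) = 3*(T + 10) = 3*(10 + T) = 30 + 3*T)
Q(q, H) = (-43 + H)/(-56 + q)
-Q(J, z(6, 8)) = -(-43 + (30 + 3*6))/(-56 - 88) = -(-43 + (30 + 18))/(-144) = -(-1)*(-43 + 48)/144 = -(-1)*5/144 = -1*(-5/144) = 5/144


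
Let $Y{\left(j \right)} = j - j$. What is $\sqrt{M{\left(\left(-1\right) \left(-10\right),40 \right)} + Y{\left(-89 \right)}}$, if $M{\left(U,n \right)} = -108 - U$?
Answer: $i \sqrt{118} \approx 10.863 i$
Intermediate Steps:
$Y{\left(j \right)} = 0$
$\sqrt{M{\left(\left(-1\right) \left(-10\right),40 \right)} + Y{\left(-89 \right)}} = \sqrt{\left(-108 - \left(-1\right) \left(-10\right)\right) + 0} = \sqrt{\left(-108 - 10\right) + 0} = \sqrt{-118 + 0} = \sqrt{-118} = i \sqrt{118}$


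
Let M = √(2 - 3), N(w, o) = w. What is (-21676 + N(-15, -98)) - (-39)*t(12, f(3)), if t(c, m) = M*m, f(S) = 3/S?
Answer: -21691 + 39*I ≈ -21691.0 + 39.0*I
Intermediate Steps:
M = I (M = √(-1) = I ≈ 1.0*I)
t(c, m) = I*m
(-21676 + N(-15, -98)) - (-39)*t(12, f(3)) = (-21676 - 15) - (-39)*I*(3/3) = -21691 - (-39)*I*(3*(⅓)) = -21691 - (-39)*I*1 = -21691 - (-39)*I = -21691 + 39*I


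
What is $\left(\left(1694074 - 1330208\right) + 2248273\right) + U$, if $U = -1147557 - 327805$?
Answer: $1136777$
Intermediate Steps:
$U = -1475362$ ($U = -1147557 - 327805 = -1475362$)
$\left(\left(1694074 - 1330208\right) + 2248273\right) + U = \left(\left(1694074 - 1330208\right) + 2248273\right) - 1475362 = \left(363866 + 2248273\right) - 1475362 = 2612139 - 1475362 = 1136777$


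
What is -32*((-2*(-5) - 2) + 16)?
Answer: -768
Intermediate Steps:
-32*((-2*(-5) - 2) + 16) = -32*((10 - 2) + 16) = -32*(8 + 16) = -32*24 = -768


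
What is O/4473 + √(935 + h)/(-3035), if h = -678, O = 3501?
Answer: 389/497 - √257/3035 ≈ 0.77741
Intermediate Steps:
O/4473 + √(935 + h)/(-3035) = 3501/4473 + √(935 - 678)/(-3035) = 3501*(1/4473) + √257*(-1/3035) = 389/497 - √257/3035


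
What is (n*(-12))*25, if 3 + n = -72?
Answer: 22500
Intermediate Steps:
n = -75 (n = -3 - 72 = -75)
(n*(-12))*25 = -75*(-12)*25 = 900*25 = 22500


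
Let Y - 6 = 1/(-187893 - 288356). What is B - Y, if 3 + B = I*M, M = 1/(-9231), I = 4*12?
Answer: -13196380464/1465418173 ≈ -9.0052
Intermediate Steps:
I = 48
Y = 2857493/476249 (Y = 6 + 1/(-187893 - 288356) = 6 + 1/(-476249) = 6 - 1/476249 = 2857493/476249 ≈ 6.0000)
M = -1/9231 ≈ -0.00010833
B = -9247/3077 (B = -3 + 48*(-1/9231) = -3 - 16/3077 = -9247/3077 ≈ -3.0052)
B - Y = -9247/3077 - 1*2857493/476249 = -9247/3077 - 2857493/476249 = -13196380464/1465418173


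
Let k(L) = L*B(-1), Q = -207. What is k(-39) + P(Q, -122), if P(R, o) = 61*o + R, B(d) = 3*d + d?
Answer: -7493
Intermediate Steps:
B(d) = 4*d
P(R, o) = R + 61*o
k(L) = -4*L (k(L) = L*(4*(-1)) = L*(-4) = -4*L)
k(-39) + P(Q, -122) = -4*(-39) + (-207 + 61*(-122)) = 156 + (-207 - 7442) = 156 - 7649 = -7493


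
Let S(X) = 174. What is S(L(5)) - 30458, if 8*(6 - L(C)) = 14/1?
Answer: -30284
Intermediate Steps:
L(C) = 17/4 (L(C) = 6 - 7/(4*1) = 6 - 7/4 = 17/4)
S(L(5)) - 30458 = 174 - 30458 = -30284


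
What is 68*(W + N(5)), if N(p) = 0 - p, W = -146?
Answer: -10268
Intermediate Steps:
N(p) = -p
68*(W + N(5)) = 68*(-146 - 1*5) = 68*(-146 - 5) = 68*(-151) = -10268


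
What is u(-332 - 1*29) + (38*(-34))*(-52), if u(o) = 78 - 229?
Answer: 67033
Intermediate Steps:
u(o) = -151
u(-332 - 1*29) + (38*(-34))*(-52) = -151 + (38*(-34))*(-52) = -151 - 1292*(-52) = -151 + 67184 = 67033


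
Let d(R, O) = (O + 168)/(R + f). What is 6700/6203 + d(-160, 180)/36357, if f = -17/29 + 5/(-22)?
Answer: 8330302711076/7712793334043 ≈ 1.0801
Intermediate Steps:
f = -519/638 (f = -17*1/29 + 5*(-1/22) = -17/29 - 5/22 = -519/638 ≈ -0.81348)
d(R, O) = (168 + O)/(-519/638 + R) (d(R, O) = (O + 168)/(R - 519/638) = (168 + O)/(-519/638 + R))
6700/6203 + d(-160, 180)/36357 = 6700/6203 + (638*(168 + 180)/(-519 + 638*(-160)))/36357 = 6700*(1/6203) + (638*348/(-519 - 102080))*(1/36357) = 6700/6203 + (638*348/(-102599))*(1/36357) = 6700/6203 + (638*(-1/102599)*348)*(1/36357) = 6700/6203 - 222024/102599*1/36357 = 6700/6203 - 74008/1243397281 = 8330302711076/7712793334043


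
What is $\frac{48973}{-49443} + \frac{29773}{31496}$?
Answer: $- \frac{70387169}{1557256728} \approx -0.045199$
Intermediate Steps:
$\frac{48973}{-49443} + \frac{29773}{31496} = 48973 \left(- \frac{1}{49443}\right) + 29773 \cdot \frac{1}{31496} = - \frac{48973}{49443} + \frac{29773}{31496} = - \frac{70387169}{1557256728}$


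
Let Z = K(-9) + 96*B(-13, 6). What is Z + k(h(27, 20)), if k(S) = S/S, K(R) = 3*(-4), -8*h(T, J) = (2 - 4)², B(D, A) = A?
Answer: 565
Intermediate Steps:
h(T, J) = -½ (h(T, J) = -(2 - 4)²/8 = -⅛*(-2)² = -⅛*4 = -½)
K(R) = -12
Z = 564 (Z = -12 + 96*6 = -12 + 576 = 564)
k(S) = 1
Z + k(h(27, 20)) = 564 + 1 = 565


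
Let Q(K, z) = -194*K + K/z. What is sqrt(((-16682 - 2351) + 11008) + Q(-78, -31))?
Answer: sqrt(6832245)/31 ≈ 84.318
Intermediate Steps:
sqrt(((-16682 - 2351) + 11008) + Q(-78, -31)) = sqrt(((-16682 - 2351) + 11008) + (-194*(-78) - 78/(-31))) = sqrt((-19033 + 11008) + (15132 - 78*(-1/31))) = sqrt(-8025 + (15132 + 78/31)) = sqrt(-8025 + 469170/31) = sqrt(220395/31) = sqrt(6832245)/31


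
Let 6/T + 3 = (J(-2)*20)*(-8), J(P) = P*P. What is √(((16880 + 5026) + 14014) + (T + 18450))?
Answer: 4*√1404951142/643 ≈ 233.17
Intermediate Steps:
J(P) = P²
T = -6/643 (T = 6/(-3 + ((-2)²*20)*(-8)) = 6/(-3 + (4*20)*(-8)) = 6/(-3 + 80*(-8)) = 6/(-3 - 640) = 6/(-643) = 6*(-1/643) = -6/643 ≈ -0.0093313)
√(((16880 + 5026) + 14014) + (T + 18450)) = √(((16880 + 5026) + 14014) + (-6/643 + 18450)) = √((21906 + 14014) + 11863344/643) = √(35920 + 11863344/643) = √(34959904/643) = 4*√1404951142/643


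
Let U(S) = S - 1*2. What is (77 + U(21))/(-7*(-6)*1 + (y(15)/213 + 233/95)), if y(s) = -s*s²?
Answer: 323760/96479 ≈ 3.3558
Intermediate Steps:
y(s) = -s³
U(S) = -2 + S (U(S) = S - 2 = -2 + S)
(77 + U(21))/(-7*(-6)*1 + (y(15)/213 + 233/95)) = (77 + (-2 + 21))/(-7*(-6)*1 + (-1*15³/213 + 233/95)) = (77 + 19)/(42*1 + (-1*3375*(1/213) + 233*(1/95))) = 96/(42 + (-3375*1/213 + 233/95)) = 96/(42 + (-1125/71 + 233/95)) = 96/(42 - 90332/6745) = 96/(192958/6745) = 96*(6745/192958) = 323760/96479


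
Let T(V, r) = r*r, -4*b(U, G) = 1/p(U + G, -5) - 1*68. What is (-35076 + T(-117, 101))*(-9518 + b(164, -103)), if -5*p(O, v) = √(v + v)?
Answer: 236337375 + 24875*I*√10/8 ≈ 2.3634e+8 + 9832.7*I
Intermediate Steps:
p(O, v) = -√2*√v/5 (p(O, v) = -√(v + v)/5 = -√2*√v/5)
b(U, G) = 17 - I*√10/8 (b(U, G) = -(1/(-√2*√(-5)/5) - 1*68)/4 = -(1/(-√2*I*√5/5) - 68)/4 = -(1/(-I*√10/5) - 68)/4 = -(I*√10/2 - 68)/4 = -(-68 + I*√10/2)/4 = 17 - I*√10/8)
T(V, r) = r²
(-35076 + T(-117, 101))*(-9518 + b(164, -103)) = (-35076 + 101²)*(-9518 + (17 - I*√10/8)) = (-35076 + 10201)*(-9501 - I*√10/8) = -24875*(-9501 - I*√10/8) = 236337375 + 24875*I*√10/8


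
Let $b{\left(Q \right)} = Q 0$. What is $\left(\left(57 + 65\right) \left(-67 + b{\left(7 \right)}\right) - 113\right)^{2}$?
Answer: $68674369$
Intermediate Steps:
$b{\left(Q \right)} = 0$
$\left(\left(57 + 65\right) \left(-67 + b{\left(7 \right)}\right) - 113\right)^{2} = \left(\left(57 + 65\right) \left(-67 + 0\right) - 113\right)^{2} = \left(122 \left(-67\right) - 113\right)^{2} = \left(-8174 - 113\right)^{2} = \left(-8287\right)^{2} = 68674369$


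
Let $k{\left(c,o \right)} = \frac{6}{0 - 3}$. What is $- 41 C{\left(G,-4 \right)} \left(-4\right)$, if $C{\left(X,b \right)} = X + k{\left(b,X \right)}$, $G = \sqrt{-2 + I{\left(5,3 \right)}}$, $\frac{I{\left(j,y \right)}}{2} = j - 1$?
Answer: $-328 + 164 \sqrt{6} \approx 73.716$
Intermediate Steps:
$I{\left(j,y \right)} = -2 + 2 j$ ($I{\left(j,y \right)} = 2 \left(j - 1\right) = 2 \left(-1 + j\right) = -2 + 2 j$)
$k{\left(c,o \right)} = -2$ ($k{\left(c,o \right)} = \frac{6}{0 - 3} = \frac{6}{-3} = 6 \left(- \frac{1}{3}\right) = -2$)
$G = \sqrt{6}$ ($G = \sqrt{-2 + \left(-2 + 2 \cdot 5\right)} = \sqrt{-2 + \left(-2 + 10\right)} = \sqrt{-2 + 8} = \sqrt{6} \approx 2.4495$)
$C{\left(X,b \right)} = -2 + X$ ($C{\left(X,b \right)} = X - 2 = -2 + X$)
$- 41 C{\left(G,-4 \right)} \left(-4\right) = - 41 \left(-2 + \sqrt{6}\right) \left(-4\right) = \left(82 - 41 \sqrt{6}\right) \left(-4\right) = -328 + 164 \sqrt{6}$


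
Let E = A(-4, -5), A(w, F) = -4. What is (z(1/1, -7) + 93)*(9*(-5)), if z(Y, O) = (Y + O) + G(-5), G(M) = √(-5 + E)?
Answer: -3915 - 135*I ≈ -3915.0 - 135.0*I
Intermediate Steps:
E = -4
G(M) = 3*I (G(M) = √(-5 - 4) = √(-9) = 3*I)
z(Y, O) = O + Y + 3*I (z(Y, O) = (Y + O) + 3*I = (O + Y) + 3*I = O + Y + 3*I)
(z(1/1, -7) + 93)*(9*(-5)) = ((-7 + 1/1 + 3*I) + 93)*(9*(-5)) = ((-7 + 1 + 3*I) + 93)*(-45) = ((-6 + 3*I) + 93)*(-45) = (87 + 3*I)*(-45) = -3915 - 135*I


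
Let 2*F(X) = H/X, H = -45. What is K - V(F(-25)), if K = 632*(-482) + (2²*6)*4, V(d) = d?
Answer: -3045289/10 ≈ -3.0453e+5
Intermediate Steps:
F(X) = -45/(2*X) (F(X) = (-45/X)/2 = -45/(2*X))
K = -304528 (K = -304624 + (4*6)*4 = -304624 + 24*4 = -304624 + 96 = -304528)
K - V(F(-25)) = -304528 - (-45)/(2*(-25)) = -304528 - (-45)*(-1)/(2*25) = -304528 - 1*9/10 = -304528 - 9/10 = -3045289/10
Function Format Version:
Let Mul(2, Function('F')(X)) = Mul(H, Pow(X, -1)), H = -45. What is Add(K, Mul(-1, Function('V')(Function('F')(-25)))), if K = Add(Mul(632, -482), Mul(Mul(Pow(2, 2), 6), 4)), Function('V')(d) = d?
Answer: Rational(-3045289, 10) ≈ -3.0453e+5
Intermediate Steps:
Function('F')(X) = Mul(Rational(-45, 2), Pow(X, -1)) (Function('F')(X) = Mul(Rational(1, 2), Mul(-45, Pow(X, -1))) = Mul(Rational(-45, 2), Pow(X, -1)))
K = -304528 (K = Add(-304624, Mul(Mul(4, 6), 4)) = Add(-304624, Mul(24, 4)) = Add(-304624, 96) = -304528)
Add(K, Mul(-1, Function('V')(Function('F')(-25)))) = Add(-304528, Mul(-1, Mul(Rational(-45, 2), Pow(-25, -1)))) = Add(-304528, Mul(-1, Mul(Rational(-45, 2), Rational(-1, 25)))) = Add(-304528, Mul(-1, Rational(9, 10))) = Add(-304528, Rational(-9, 10)) = Rational(-3045289, 10)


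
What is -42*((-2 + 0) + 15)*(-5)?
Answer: 2730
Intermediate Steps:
-42*((-2 + 0) + 15)*(-5) = -42*(-2 + 15)*(-5) = -42*13*(-5) = -546*(-5) = 2730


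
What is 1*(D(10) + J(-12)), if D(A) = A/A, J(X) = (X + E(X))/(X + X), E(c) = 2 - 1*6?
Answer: 5/3 ≈ 1.6667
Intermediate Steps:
E(c) = -4 (E(c) = 2 - 6 = -4)
J(X) = (-4 + X)/(2*X) (J(X) = (X - 4)/(X + X) = (-4 + X)/((2*X)) = (-4 + X)*(1/(2*X)) = (-4 + X)/(2*X))
D(A) = 1
1*(D(10) + J(-12)) = 1*(1 + (½)*(-4 - 12)/(-12)) = 1*(1 + (½)*(-1/12)*(-16)) = 1*(1 + ⅔) = 1*(5/3) = 5/3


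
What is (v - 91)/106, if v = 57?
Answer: -17/53 ≈ -0.32075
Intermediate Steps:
(v - 91)/106 = (57 - 91)/106 = -34*1/106 = -17/53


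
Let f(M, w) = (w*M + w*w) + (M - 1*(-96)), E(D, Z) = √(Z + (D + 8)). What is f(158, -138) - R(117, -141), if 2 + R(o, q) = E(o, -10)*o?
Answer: -2504 - 117*√115 ≈ -3758.7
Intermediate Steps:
E(D, Z) = √(8 + D + Z) (E(D, Z) = √(Z + (8 + D)) = √(8 + D + Z))
f(M, w) = 96 + M + w² + M*w (f(M, w) = (M*w + w²) + (M + 96) = (w² + M*w) + (96 + M) = 96 + M + w² + M*w)
R(o, q) = -2 + o*√(-2 + o) (R(o, q) = -2 + √(8 + o - 10)*o = -2 + √(-2 + o)*o = -2 + o*√(-2 + o))
f(158, -138) - R(117, -141) = (96 + 158 + (-138)² + 158*(-138)) - (-2 + 117*√(-2 + 117)) = (96 + 158 + 19044 - 21804) - (-2 + 117*√115) = -2506 + (2 - 117*√115) = -2504 - 117*√115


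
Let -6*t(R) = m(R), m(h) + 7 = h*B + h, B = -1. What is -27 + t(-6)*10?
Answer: -46/3 ≈ -15.333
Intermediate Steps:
m(h) = -7 (m(h) = -7 + (h*(-1) + h) = -7 + (-h + h) = -7 + 0 = -7)
t(R) = 7/6 (t(R) = -⅙*(-7) = 7/6)
-27 + t(-6)*10 = -27 + (7/6)*10 = -27 + 35/3 = -46/3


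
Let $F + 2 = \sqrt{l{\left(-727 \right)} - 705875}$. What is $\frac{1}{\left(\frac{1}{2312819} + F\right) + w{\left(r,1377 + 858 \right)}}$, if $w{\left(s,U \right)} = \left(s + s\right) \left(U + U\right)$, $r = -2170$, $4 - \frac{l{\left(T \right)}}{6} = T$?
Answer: $- \frac{103772096371079188503}{2013158126476166980922061698} - \frac{5349131726761 i \sqrt{701489}}{2013158126476166980922061698} \approx -5.1547 \cdot 10^{-8} - 2.2254 \cdot 10^{-12} i$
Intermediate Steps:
$l{\left(T \right)} = 24 - 6 T$
$F = -2 + i \sqrt{701489}$ ($F = -2 + \sqrt{\left(24 - -4362\right) - 705875} = -2 + \sqrt{\left(24 + 4362\right) - 705875} = -2 + \sqrt{4386 - 705875} = -2 + \sqrt{-701489} = -2 + i \sqrt{701489} \approx -2.0 + 837.55 i$)
$w{\left(s,U \right)} = 4 U s$ ($w{\left(s,U \right)} = 2 s 2 U = 4 U s$)
$\frac{1}{\left(\frac{1}{2312819} + F\right) + w{\left(r,1377 + 858 \right)}} = \frac{1}{\left(\frac{1}{2312819} - \left(2 - i \sqrt{701489}\right)\right) + 4 \left(1377 + 858\right) \left(-2170\right)} = \frac{1}{\left(\frac{1}{2312819} - \left(2 - i \sqrt{701489}\right)\right) + 4 \cdot 2235 \left(-2170\right)} = \frac{1}{\left(- \frac{4625637}{2312819} + i \sqrt{701489}\right) - 19399800} = \frac{1}{- \frac{44868230661837}{2312819} + i \sqrt{701489}}$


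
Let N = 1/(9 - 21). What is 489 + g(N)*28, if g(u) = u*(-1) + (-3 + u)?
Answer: 405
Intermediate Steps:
N = -1/12 (N = 1/(-12) = -1/12 ≈ -0.083333)
g(u) = -3 (g(u) = -u + (-3 + u) = -3)
489 + g(N)*28 = 489 - 3*28 = 489 - 84 = 405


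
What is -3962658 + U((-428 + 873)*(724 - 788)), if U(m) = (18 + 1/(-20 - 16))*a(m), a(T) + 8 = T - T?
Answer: -35665216/9 ≈ -3.9628e+6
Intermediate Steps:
a(T) = -8 (a(T) = -8 + (T - T) = -8 + 0 = -8)
U(m) = -1294/9 (U(m) = (18 + 1/(-20 - 16))*(-8) = (18 + 1/(-36))*(-8) = (18 - 1/36)*(-8) = (647/36)*(-8) = -1294/9)
-3962658 + U((-428 + 873)*(724 - 788)) = -3962658 - 1294/9 = -35665216/9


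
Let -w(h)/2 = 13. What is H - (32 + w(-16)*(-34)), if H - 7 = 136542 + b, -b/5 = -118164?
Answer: 726453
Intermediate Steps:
b = 590820 (b = -5*(-118164) = 590820)
w(h) = -26 (w(h) = -2*13 = -26)
H = 727369 (H = 7 + (136542 + 590820) = 7 + 727362 = 727369)
H - (32 + w(-16)*(-34)) = 727369 - (32 - 26*(-34)) = 727369 - (32 + 884) = 727369 - 1*916 = 727369 - 916 = 726453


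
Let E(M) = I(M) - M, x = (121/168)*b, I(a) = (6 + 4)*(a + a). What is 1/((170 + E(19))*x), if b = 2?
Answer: 28/21417 ≈ 0.0013074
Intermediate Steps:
I(a) = 20*a (I(a) = 10*(2*a) = 20*a)
x = 121/84 (x = (121/168)*2 = 121/84 ≈ 1.4405)
E(M) = 19*M (E(M) = 20*M - M = 19*M)
1/((170 + E(19))*x) = 1/((170 + 19*19)*(121/84)) = (84/121)/(170 + 361) = (84/121)/531 = (1/531)*(84/121) = 28/21417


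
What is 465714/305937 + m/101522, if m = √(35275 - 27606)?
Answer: 51746/33993 + √7669/101522 ≈ 1.5231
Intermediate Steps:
m = √7669 ≈ 87.573
465714/305937 + m/101522 = 465714/305937 + √7669/101522 = 465714*(1/305937) + √7669*(1/101522) = 51746/33993 + √7669/101522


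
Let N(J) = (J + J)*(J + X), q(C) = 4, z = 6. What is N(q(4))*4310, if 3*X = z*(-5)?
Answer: -206880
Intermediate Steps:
X = -10 (X = (6*(-5))/3 = (⅓)*(-30) = -10)
N(J) = 2*J*(-10 + J) (N(J) = (J + J)*(J - 10) = (2*J)*(-10 + J) = 2*J*(-10 + J))
N(q(4))*4310 = (2*4*(-10 + 4))*4310 = (2*4*(-6))*4310 = -48*4310 = -206880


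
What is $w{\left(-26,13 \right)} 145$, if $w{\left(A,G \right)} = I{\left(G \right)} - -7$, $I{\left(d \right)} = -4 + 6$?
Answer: $1305$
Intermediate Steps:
$I{\left(d \right)} = 2$
$w{\left(A,G \right)} = 9$ ($w{\left(A,G \right)} = 2 - -7 = 2 + 7 = 9$)
$w{\left(-26,13 \right)} 145 = 9 \cdot 145 = 1305$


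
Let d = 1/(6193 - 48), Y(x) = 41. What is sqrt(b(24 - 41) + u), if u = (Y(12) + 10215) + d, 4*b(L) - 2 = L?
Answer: sqrt(1548541898805)/12290 ≈ 101.25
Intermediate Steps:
b(L) = 1/2 + L/4
d = 1/6145 ≈ 0.00016273
u = 63023121/6145 (u = (41 + 10215) + 1/6145 = 10256 + 1/6145 = 63023121/6145 ≈ 10256.)
sqrt(b(24 - 41) + u) = sqrt((1/2 + (24 - 41)/4) + 63023121/6145) = sqrt((1/2 + (1/4)*(-17)) + 63023121/6145) = sqrt((1/2 - 17/4) + 63023121/6145) = sqrt(-15/4 + 63023121/6145) = sqrt(252000309/24580) = sqrt(1548541898805)/12290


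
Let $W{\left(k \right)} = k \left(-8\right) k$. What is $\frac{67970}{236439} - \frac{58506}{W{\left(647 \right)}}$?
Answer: $\frac{17246852141}{56557424772} \approx 0.30494$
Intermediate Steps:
$W{\left(k \right)} = - 8 k^{2}$ ($W{\left(k \right)} = - 8 k k = - 8 k^{2}$)
$\frac{67970}{236439} - \frac{58506}{W{\left(647 \right)}} = \frac{67970}{236439} - \frac{58506}{\left(-8\right) 647^{2}} = 67970 \cdot \frac{1}{236439} - \frac{58506}{\left(-8\right) 418609} = \frac{9710}{33777} - \frac{58506}{-3348872} = \frac{9710}{33777} - - \frac{29253}{1674436} = \frac{9710}{33777} + \frac{29253}{1674436} = \frac{17246852141}{56557424772}$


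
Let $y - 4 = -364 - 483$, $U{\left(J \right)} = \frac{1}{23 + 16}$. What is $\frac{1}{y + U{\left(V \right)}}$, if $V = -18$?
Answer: $- \frac{39}{32876} \approx -0.0011863$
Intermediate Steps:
$U{\left(J \right)} = \frac{1}{39}$
$y = -843$ ($y = 4 - 847 = -843$)
$\frac{1}{y + U{\left(V \right)}} = \frac{1}{-843 + \frac{1}{39}} = \frac{1}{- \frac{32876}{39}} = - \frac{39}{32876}$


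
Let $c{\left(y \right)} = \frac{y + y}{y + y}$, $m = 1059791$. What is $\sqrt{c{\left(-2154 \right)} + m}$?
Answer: $4 \sqrt{66237} \approx 1029.5$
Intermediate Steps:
$c{\left(y \right)} = 1$ ($c{\left(y \right)} = \frac{2 y}{2 y} = 2 y \frac{1}{2 y} = 1$)
$\sqrt{c{\left(-2154 \right)} + m} = \sqrt{1 + 1059791} = \sqrt{1059792} = 4 \sqrt{66237}$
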